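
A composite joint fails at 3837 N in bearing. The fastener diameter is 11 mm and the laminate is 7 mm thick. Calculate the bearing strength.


sigma_br = F/(d*h) = 3837/(11*7) = 49.8 MPa

49.8 MPa


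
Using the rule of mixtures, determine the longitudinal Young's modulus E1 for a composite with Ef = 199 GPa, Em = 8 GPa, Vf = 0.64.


E1 = Ef*Vf + Em*(1-Vf) = 199*0.64 + 8*0.36 = 130.24 GPa

130.24 GPa


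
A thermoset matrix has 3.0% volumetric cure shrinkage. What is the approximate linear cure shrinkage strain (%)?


Linear shrinkage ≈ vol_shrink/3 = 3.0/3 = 1.0%

1.0%


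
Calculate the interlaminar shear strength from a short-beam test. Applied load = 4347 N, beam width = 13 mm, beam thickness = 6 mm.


ILSS = 3F/(4bh) = 3*4347/(4*13*6) = 41.8 MPa

41.8 MPa


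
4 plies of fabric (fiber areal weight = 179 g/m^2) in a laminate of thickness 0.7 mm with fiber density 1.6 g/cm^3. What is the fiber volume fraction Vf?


Vf = n * FAW / (rho_f * h * 1000) = 4 * 179 / (1.6 * 0.7 * 1000) = 0.6393

0.6393


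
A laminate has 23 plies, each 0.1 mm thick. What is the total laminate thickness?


h = n * t_ply = 23 * 0.1 = 2.3 mm

2.3 mm


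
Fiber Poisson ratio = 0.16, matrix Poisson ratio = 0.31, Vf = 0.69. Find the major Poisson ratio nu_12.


nu_12 = nu_f*Vf + nu_m*(1-Vf) = 0.16*0.69 + 0.31*0.31 = 0.2065

0.2065


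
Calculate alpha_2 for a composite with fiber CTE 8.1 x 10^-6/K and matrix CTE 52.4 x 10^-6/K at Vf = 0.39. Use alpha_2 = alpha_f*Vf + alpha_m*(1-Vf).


alpha_2 = alpha_f*Vf + alpha_m*(1-Vf) = 8.1*0.39 + 52.4*0.61 = 35.1 x 10^-6/K

35.1 x 10^-6/K


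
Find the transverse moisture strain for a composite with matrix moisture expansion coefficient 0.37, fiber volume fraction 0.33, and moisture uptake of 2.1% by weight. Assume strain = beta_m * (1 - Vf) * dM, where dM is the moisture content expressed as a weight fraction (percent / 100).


dM = 2.1/100 = 0.021
strain = beta_m * (1-Vf) * dM = 0.37 * 0.67 * 0.021 = 0.0052059

0.0052059


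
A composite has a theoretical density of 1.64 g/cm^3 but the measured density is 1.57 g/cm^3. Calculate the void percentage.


Void% = (rho_theo - rho_actual)/rho_theo * 100 = (1.64 - 1.57)/1.64 * 100 = 4.27%

4.27%


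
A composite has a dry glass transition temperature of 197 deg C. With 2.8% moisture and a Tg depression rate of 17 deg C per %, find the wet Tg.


Tg_wet = Tg_dry - k*moisture = 197 - 17*2.8 = 149.4 deg C

149.4 deg C


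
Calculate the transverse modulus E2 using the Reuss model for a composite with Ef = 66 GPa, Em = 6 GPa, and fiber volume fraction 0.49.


1/E2 = Vf/Ef + (1-Vf)/Em = 0.49/66 + 0.51/6
E2 = 10.82 GPa

10.82 GPa


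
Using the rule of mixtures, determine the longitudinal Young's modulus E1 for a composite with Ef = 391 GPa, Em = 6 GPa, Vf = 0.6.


E1 = Ef*Vf + Em*(1-Vf) = 391*0.6 + 6*0.4 = 237.0 GPa

237.0 GPa


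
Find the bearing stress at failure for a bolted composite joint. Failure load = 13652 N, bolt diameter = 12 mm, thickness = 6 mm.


sigma_br = F/(d*h) = 13652/(12*6) = 189.6 MPa

189.6 MPa


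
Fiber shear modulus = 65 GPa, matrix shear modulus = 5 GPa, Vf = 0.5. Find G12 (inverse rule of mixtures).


1/G12 = Vf/Gf + (1-Vf)/Gm = 0.5/65 + 0.5/5
G12 = 9.29 GPa

9.29 GPa


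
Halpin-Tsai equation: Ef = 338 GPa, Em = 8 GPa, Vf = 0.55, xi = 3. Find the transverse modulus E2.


eta = (Ef/Em - 1)/(Ef/Em + xi) = (42.25 - 1)/(42.25 + 3) = 0.9116
E2 = Em*(1+xi*eta*Vf)/(1-eta*Vf) = 40.18 GPa

40.18 GPa


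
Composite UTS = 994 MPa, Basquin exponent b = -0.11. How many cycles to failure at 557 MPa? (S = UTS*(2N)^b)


N = 0.5 * (S/UTS)^(1/b) = 0.5 * (557/994)^(1/-0.11) = 96.7425 cycles

96.7425 cycles


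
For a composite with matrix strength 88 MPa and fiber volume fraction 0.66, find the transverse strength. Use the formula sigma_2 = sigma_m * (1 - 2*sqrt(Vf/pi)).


factor = 1 - 2*sqrt(0.66/pi) = 0.0833
sigma_2 = 88 * 0.0833 = 7.33 MPa

7.33 MPa


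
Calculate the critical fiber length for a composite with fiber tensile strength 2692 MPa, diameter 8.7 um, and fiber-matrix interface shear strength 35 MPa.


Lc = sigma_f * d / (2 * tau_i) = 2692 * 8.7 / (2 * 35) = 334.6 um

334.6 um


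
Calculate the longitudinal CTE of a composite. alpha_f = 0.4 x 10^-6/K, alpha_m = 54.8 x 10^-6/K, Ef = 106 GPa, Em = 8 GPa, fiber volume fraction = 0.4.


E1 = Ef*Vf + Em*(1-Vf) = 47.2
alpha_1 = (alpha_f*Ef*Vf + alpha_m*Em*(1-Vf))/E1 = 5.93 x 10^-6/K

5.93 x 10^-6/K


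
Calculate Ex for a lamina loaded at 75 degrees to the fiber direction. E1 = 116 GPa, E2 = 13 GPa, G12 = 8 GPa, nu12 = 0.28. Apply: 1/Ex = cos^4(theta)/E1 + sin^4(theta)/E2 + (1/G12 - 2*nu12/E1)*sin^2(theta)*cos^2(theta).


cos^4(75) = 0.004487, sin^4(75) = 0.870513, sin^2(75)*cos^2(75) = 0.0625
1/G12 - 2*nu12/E1 = 1/8 - 2*0.28/116 = 0.120172 GPa^-1
1/Ex = 0.004487/116 + 0.870513/13 + 0.120172*0.0625 = 0.074512 GPa^-1
Ex = 13.42 GPa

13.42 GPa


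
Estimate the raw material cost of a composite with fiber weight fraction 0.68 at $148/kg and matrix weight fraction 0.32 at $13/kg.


Cost = cost_f*Wf + cost_m*Wm = 148*0.68 + 13*0.32 = $104.8/kg

$104.8/kg


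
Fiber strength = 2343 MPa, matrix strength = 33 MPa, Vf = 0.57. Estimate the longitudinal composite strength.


sigma_1 = sigma_f*Vf + sigma_m*(1-Vf) = 2343*0.57 + 33*0.43 = 1349.7 MPa

1349.7 MPa


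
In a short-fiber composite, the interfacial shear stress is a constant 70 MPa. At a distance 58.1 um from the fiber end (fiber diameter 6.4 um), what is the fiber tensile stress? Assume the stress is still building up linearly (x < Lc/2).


Force balance: sigma_f * (pi*d^2/4) = tau * (pi*d) * x  ->  sigma_f = 4 * tau * x / d
sigma_f = 4 * 70 * 58.1 / 6.4 = 2541.9 MPa

2541.9 MPa


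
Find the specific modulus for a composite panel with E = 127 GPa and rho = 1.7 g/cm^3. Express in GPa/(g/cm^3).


Specific stiffness = E/rho = 127/1.7 = 74.7 GPa/(g/cm^3)

74.7 GPa/(g/cm^3)


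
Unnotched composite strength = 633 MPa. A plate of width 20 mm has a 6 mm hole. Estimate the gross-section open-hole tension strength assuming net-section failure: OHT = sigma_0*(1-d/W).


OHT = sigma_0*(1-d/W) = 633*(1-6/20) = 443.1 MPa

443.1 MPa


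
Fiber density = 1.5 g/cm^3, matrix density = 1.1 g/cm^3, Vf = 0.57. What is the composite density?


rho_c = rho_f*Vf + rho_m*(1-Vf) = 1.5*0.57 + 1.1*0.43 = 1.328 g/cm^3

1.328 g/cm^3


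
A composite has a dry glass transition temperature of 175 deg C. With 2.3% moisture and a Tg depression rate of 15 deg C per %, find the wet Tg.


Tg_wet = Tg_dry - k*moisture = 175 - 15*2.3 = 140.5 deg C

140.5 deg C


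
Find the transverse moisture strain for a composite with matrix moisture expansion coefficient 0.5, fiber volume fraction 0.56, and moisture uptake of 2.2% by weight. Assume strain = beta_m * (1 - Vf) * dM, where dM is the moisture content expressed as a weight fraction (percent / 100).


dM = 2.2/100 = 0.022
strain = beta_m * (1-Vf) * dM = 0.5 * 0.44 * 0.022 = 0.00484

0.00484


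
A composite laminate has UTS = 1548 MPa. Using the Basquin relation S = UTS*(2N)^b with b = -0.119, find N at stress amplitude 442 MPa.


N = 0.5 * (S/UTS)^(1/b) = 0.5 * (442/1548)^(1/-0.119) = 18764.1423 cycles

18764.1423 cycles


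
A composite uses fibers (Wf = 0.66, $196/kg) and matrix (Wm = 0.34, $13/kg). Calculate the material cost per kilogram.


Cost = cost_f*Wf + cost_m*Wm = 196*0.66 + 13*0.34 = $133.78/kg

$133.78/kg


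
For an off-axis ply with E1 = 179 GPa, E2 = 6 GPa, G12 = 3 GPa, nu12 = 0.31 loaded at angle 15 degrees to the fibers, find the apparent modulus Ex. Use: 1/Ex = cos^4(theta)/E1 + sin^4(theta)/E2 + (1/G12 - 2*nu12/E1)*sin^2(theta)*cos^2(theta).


cos^4(15) = 0.870513, sin^4(15) = 0.004487, sin^2(15)*cos^2(15) = 0.0625
1/G12 - 2*nu12/E1 = 1/3 - 2*0.31/179 = 0.32987 GPa^-1
1/Ex = 0.870513/179 + 0.004487/6 + 0.32987*0.0625 = 0.0262279 GPa^-1
Ex = 38.13 GPa

38.13 GPa


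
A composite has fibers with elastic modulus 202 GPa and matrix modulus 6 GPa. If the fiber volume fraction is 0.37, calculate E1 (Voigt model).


E1 = Ef*Vf + Em*(1-Vf) = 202*0.37 + 6*0.63 = 78.52 GPa

78.52 GPa


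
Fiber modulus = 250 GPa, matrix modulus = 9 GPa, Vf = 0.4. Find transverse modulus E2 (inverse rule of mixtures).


1/E2 = Vf/Ef + (1-Vf)/Em = 0.4/250 + 0.6/9
E2 = 14.65 GPa

14.65 GPa


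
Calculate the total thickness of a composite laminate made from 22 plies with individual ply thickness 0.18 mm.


h = n * t_ply = 22 * 0.18 = 3.96 mm

3.96 mm


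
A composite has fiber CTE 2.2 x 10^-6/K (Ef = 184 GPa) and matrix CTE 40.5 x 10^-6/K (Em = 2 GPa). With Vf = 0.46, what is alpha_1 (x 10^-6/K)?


E1 = Ef*Vf + Em*(1-Vf) = 85.72
alpha_1 = (alpha_f*Ef*Vf + alpha_m*Em*(1-Vf))/E1 = 2.68 x 10^-6/K

2.68 x 10^-6/K


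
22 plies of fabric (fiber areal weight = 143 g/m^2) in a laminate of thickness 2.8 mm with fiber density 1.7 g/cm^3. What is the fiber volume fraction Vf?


Vf = n * FAW / (rho_f * h * 1000) = 22 * 143 / (1.7 * 2.8 * 1000) = 0.6609

0.6609


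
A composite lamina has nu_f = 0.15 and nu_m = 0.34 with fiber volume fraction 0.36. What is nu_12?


nu_12 = nu_f*Vf + nu_m*(1-Vf) = 0.15*0.36 + 0.34*0.64 = 0.2716

0.2716


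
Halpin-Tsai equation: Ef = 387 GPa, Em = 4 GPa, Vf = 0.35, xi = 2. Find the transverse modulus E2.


eta = (Ef/Em - 1)/(Ef/Em + xi) = (96.75 - 1)/(96.75 + 2) = 0.9696
E2 = Em*(1+xi*eta*Vf)/(1-eta*Vf) = 10.16 GPa

10.16 GPa


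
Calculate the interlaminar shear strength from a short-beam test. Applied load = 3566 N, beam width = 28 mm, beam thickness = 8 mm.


ILSS = 3F/(4bh) = 3*3566/(4*28*8) = 11.94 MPa

11.94 MPa


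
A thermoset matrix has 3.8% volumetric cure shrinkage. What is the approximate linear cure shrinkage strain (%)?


Linear shrinkage ≈ vol_shrink/3 = 3.8/3 = 1.267%

1.267%


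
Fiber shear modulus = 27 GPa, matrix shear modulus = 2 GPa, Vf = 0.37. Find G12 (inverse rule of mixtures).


1/G12 = Vf/Gf + (1-Vf)/Gm = 0.37/27 + 0.63/2
G12 = 3.04 GPa

3.04 GPa


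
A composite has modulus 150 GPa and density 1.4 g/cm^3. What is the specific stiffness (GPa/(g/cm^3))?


Specific stiffness = E/rho = 150/1.4 = 107.1 GPa/(g/cm^3)

107.1 GPa/(g/cm^3)


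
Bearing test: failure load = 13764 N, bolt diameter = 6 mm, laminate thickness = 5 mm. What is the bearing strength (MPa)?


sigma_br = F/(d*h) = 13764/(6*5) = 458.8 MPa

458.8 MPa


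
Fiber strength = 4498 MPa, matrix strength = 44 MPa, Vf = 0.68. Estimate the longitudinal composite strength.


sigma_1 = sigma_f*Vf + sigma_m*(1-Vf) = 4498*0.68 + 44*0.32 = 3072.7 MPa

3072.7 MPa


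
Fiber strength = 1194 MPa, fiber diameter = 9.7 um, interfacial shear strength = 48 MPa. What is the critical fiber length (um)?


Lc = sigma_f * d / (2 * tau_i) = 1194 * 9.7 / (2 * 48) = 120.6 um

120.6 um


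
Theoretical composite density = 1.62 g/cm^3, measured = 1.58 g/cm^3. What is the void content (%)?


Void% = (rho_theo - rho_actual)/rho_theo * 100 = (1.62 - 1.58)/1.62 * 100 = 2.47%

2.47%


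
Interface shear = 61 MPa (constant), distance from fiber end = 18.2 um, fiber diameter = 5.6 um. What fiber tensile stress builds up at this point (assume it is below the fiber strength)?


Force balance: sigma_f * (pi*d^2/4) = tau * (pi*d) * x  ->  sigma_f = 4 * tau * x / d
sigma_f = 4 * 61 * 18.2 / 5.6 = 793.0 MPa

793.0 MPa


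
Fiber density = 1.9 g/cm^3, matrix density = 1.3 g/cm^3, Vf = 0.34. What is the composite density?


rho_c = rho_f*Vf + rho_m*(1-Vf) = 1.9*0.34 + 1.3*0.66 = 1.504 g/cm^3

1.504 g/cm^3


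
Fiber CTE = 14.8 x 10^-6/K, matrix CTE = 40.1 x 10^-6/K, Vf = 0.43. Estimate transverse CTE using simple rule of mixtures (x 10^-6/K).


alpha_2 = alpha_f*Vf + alpha_m*(1-Vf) = 14.8*0.43 + 40.1*0.57 = 29.2 x 10^-6/K

29.2 x 10^-6/K


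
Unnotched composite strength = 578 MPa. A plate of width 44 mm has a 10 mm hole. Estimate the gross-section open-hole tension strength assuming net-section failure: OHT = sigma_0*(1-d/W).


OHT = sigma_0*(1-d/W) = 578*(1-10/44) = 446.6 MPa

446.6 MPa


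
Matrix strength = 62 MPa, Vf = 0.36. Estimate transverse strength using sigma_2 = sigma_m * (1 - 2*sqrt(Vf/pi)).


factor = 1 - 2*sqrt(0.36/pi) = 0.323
sigma_2 = 62 * 0.323 = 20.02 MPa

20.02 MPa


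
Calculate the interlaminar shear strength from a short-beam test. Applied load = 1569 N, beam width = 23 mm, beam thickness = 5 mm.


ILSS = 3F/(4bh) = 3*1569/(4*23*5) = 10.23 MPa

10.23 MPa


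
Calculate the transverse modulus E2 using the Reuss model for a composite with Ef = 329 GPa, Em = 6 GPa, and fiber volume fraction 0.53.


1/E2 = Vf/Ef + (1-Vf)/Em = 0.53/329 + 0.47/6
E2 = 12.51 GPa

12.51 GPa


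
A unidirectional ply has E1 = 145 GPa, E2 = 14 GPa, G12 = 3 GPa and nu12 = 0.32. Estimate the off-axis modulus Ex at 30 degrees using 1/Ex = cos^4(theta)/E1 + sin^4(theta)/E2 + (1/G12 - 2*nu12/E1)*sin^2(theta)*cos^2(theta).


cos^4(30) = 0.5625, sin^4(30) = 0.0625, sin^2(30)*cos^2(30) = 0.1875
1/G12 - 2*nu12/E1 = 1/3 - 2*0.32/145 = 0.32892 GPa^-1
1/Ex = 0.5625/145 + 0.0625/14 + 0.32892*0.1875 = 0.070016 GPa^-1
Ex = 14.28 GPa

14.28 GPa


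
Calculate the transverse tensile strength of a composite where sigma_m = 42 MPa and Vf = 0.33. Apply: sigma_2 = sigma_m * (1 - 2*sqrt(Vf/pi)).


factor = 1 - 2*sqrt(0.33/pi) = 0.3518
sigma_2 = 42 * 0.3518 = 14.78 MPa

14.78 MPa


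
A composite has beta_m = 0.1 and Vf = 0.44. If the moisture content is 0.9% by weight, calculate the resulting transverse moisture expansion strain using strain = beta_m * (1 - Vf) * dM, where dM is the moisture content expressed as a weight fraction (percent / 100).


dM = 0.9/100 = 0.009
strain = beta_m * (1-Vf) * dM = 0.1 * 0.56 * 0.009 = 0.000504

0.000504


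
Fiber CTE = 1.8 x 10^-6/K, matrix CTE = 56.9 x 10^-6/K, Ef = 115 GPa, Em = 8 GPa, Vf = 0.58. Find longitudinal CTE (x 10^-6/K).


E1 = Ef*Vf + Em*(1-Vf) = 70.06
alpha_1 = (alpha_f*Ef*Vf + alpha_m*Em*(1-Vf))/E1 = 4.44 x 10^-6/K

4.44 x 10^-6/K


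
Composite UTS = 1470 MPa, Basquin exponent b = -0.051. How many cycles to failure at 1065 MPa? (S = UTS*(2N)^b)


N = 0.5 * (S/UTS)^(1/b) = 0.5 * (1065/1470)^(1/-0.051) = 277.6101 cycles

277.6101 cycles


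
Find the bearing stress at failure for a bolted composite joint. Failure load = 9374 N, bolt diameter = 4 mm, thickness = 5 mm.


sigma_br = F/(d*h) = 9374/(4*5) = 468.7 MPa

468.7 MPa


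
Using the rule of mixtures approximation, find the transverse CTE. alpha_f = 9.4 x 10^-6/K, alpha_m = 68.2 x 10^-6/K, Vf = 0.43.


alpha_2 = alpha_f*Vf + alpha_m*(1-Vf) = 9.4*0.43 + 68.2*0.57 = 42.9 x 10^-6/K

42.9 x 10^-6/K


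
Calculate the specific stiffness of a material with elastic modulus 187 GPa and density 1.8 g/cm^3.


Specific stiffness = E/rho = 187/1.8 = 103.9 GPa/(g/cm^3)

103.9 GPa/(g/cm^3)


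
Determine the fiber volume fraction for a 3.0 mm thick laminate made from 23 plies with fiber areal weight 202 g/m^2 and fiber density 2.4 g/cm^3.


Vf = n * FAW / (rho_f * h * 1000) = 23 * 202 / (2.4 * 3.0 * 1000) = 0.6453

0.6453


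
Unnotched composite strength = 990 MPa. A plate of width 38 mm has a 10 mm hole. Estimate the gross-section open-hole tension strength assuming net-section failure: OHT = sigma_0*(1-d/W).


OHT = sigma_0*(1-d/W) = 990*(1-10/38) = 729.5 MPa

729.5 MPa


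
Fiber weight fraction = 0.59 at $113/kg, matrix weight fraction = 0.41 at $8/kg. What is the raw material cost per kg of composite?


Cost = cost_f*Wf + cost_m*Wm = 113*0.59 + 8*0.41 = $69.95/kg

$69.95/kg


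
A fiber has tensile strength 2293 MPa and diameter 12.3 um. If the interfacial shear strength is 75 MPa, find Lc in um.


Lc = sigma_f * d / (2 * tau_i) = 2293 * 12.3 / (2 * 75) = 188.0 um

188.0 um


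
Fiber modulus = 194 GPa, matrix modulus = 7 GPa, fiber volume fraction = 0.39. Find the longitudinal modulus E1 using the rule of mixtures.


E1 = Ef*Vf + Em*(1-Vf) = 194*0.39 + 7*0.61 = 79.93 GPa

79.93 GPa


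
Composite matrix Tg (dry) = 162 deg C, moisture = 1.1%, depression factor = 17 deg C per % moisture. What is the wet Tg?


Tg_wet = Tg_dry - k*moisture = 162 - 17*1.1 = 143.3 deg C

143.3 deg C


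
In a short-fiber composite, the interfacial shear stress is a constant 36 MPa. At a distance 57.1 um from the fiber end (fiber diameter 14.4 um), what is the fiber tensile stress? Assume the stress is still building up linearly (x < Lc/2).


Force balance: sigma_f * (pi*d^2/4) = tau * (pi*d) * x  ->  sigma_f = 4 * tau * x / d
sigma_f = 4 * 36 * 57.1 / 14.4 = 571.0 MPa

571.0 MPa


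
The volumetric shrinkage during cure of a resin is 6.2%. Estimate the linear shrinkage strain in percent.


Linear shrinkage ≈ vol_shrink/3 = 6.2/3 = 2.067%

2.067%


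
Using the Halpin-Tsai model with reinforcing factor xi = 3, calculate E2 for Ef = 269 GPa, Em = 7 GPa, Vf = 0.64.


eta = (Ef/Em - 1)/(Ef/Em + xi) = (38.4286 - 1)/(38.4286 + 3) = 0.9034
E2 = Em*(1+xi*eta*Vf)/(1-eta*Vf) = 45.38 GPa

45.38 GPa


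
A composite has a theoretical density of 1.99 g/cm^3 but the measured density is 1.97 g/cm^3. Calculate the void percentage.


Void% = (rho_theo - rho_actual)/rho_theo * 100 = (1.99 - 1.97)/1.99 * 100 = 1.01%

1.01%


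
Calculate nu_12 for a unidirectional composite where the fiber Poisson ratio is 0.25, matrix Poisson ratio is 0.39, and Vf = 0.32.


nu_12 = nu_f*Vf + nu_m*(1-Vf) = 0.25*0.32 + 0.39*0.68 = 0.3452

0.3452


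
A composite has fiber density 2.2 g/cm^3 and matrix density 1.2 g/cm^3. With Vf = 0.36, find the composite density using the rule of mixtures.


rho_c = rho_f*Vf + rho_m*(1-Vf) = 2.2*0.36 + 1.2*0.64 = 1.56 g/cm^3

1.56 g/cm^3


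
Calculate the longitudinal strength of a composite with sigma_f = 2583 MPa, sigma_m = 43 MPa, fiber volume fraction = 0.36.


sigma_1 = sigma_f*Vf + sigma_m*(1-Vf) = 2583*0.36 + 43*0.64 = 957.4 MPa

957.4 MPa


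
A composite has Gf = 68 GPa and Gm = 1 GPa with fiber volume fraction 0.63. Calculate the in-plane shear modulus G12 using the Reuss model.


1/G12 = Vf/Gf + (1-Vf)/Gm = 0.63/68 + 0.37/1
G12 = 2.64 GPa

2.64 GPa


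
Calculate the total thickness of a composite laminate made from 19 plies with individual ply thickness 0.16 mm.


h = n * t_ply = 19 * 0.16 = 3.04 mm

3.04 mm


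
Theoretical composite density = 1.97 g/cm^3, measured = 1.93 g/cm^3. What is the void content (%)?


Void% = (rho_theo - rho_actual)/rho_theo * 100 = (1.97 - 1.93)/1.97 * 100 = 2.03%

2.03%


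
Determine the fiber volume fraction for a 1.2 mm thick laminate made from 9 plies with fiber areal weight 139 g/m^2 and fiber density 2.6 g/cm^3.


Vf = n * FAW / (rho_f * h * 1000) = 9 * 139 / (2.6 * 1.2 * 1000) = 0.401

0.401


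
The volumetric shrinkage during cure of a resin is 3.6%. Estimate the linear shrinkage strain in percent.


Linear shrinkage ≈ vol_shrink/3 = 3.6/3 = 1.2%

1.2%


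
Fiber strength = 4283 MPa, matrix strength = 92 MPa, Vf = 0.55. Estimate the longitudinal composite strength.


sigma_1 = sigma_f*Vf + sigma_m*(1-Vf) = 4283*0.55 + 92*0.45 = 2397.1 MPa

2397.1 MPa


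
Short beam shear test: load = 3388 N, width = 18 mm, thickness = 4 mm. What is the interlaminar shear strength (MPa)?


ILSS = 3F/(4bh) = 3*3388/(4*18*4) = 35.29 MPa

35.29 MPa


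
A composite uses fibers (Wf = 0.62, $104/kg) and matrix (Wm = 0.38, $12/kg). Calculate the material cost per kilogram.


Cost = cost_f*Wf + cost_m*Wm = 104*0.62 + 12*0.38 = $69.04/kg

$69.04/kg


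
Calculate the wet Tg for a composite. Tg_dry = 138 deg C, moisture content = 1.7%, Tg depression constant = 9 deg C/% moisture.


Tg_wet = Tg_dry - k*moisture = 138 - 9*1.7 = 122.7 deg C

122.7 deg C


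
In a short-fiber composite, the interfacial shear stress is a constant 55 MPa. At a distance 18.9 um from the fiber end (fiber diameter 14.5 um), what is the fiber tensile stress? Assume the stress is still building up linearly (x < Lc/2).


Force balance: sigma_f * (pi*d^2/4) = tau * (pi*d) * x  ->  sigma_f = 4 * tau * x / d
sigma_f = 4 * 55 * 18.9 / 14.5 = 286.8 MPa

286.8 MPa


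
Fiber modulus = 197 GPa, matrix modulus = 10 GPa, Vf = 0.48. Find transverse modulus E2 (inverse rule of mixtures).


1/E2 = Vf/Ef + (1-Vf)/Em = 0.48/197 + 0.52/10
E2 = 18.37 GPa

18.37 GPa


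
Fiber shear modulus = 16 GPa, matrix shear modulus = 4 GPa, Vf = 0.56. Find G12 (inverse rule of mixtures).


1/G12 = Vf/Gf + (1-Vf)/Gm = 0.56/16 + 0.44/4
G12 = 6.9 GPa

6.9 GPa


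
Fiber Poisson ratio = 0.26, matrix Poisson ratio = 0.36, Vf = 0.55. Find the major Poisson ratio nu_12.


nu_12 = nu_f*Vf + nu_m*(1-Vf) = 0.26*0.55 + 0.36*0.45 = 0.305

0.305


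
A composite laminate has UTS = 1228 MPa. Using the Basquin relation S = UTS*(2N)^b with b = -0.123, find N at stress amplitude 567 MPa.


N = 0.5 * (S/UTS)^(1/b) = 0.5 * (567/1228)^(1/-0.123) = 267.6392 cycles

267.6392 cycles


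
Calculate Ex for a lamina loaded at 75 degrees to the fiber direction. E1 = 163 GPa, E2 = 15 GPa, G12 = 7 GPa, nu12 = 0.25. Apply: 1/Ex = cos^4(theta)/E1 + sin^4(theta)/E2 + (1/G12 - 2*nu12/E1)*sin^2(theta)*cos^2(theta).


cos^4(75) = 0.004487, sin^4(75) = 0.870513, sin^2(75)*cos^2(75) = 0.0625
1/G12 - 2*nu12/E1 = 1/7 - 2*0.25/163 = 0.13979 GPa^-1
1/Ex = 0.004487/163 + 0.870513/15 + 0.13979*0.0625 = 0.0667986 GPa^-1
Ex = 14.97 GPa

14.97 GPa


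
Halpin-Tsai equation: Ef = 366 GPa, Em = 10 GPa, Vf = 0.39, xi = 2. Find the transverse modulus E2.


eta = (Ef/Em - 1)/(Ef/Em + xi) = (36.6 - 1)/(36.6 + 2) = 0.9223
E2 = Em*(1+xi*eta*Vf)/(1-eta*Vf) = 26.85 GPa

26.85 GPa


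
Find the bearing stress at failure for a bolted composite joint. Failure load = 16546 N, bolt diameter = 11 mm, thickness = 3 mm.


sigma_br = F/(d*h) = 16546/(11*3) = 501.4 MPa

501.4 MPa


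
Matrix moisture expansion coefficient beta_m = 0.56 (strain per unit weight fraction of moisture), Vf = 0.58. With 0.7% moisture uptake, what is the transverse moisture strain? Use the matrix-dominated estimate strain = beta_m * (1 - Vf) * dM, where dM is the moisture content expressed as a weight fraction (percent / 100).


dM = 0.7/100 = 0.007
strain = beta_m * (1-Vf) * dM = 0.56 * 0.42 * 0.007 = 0.0016464

0.0016464


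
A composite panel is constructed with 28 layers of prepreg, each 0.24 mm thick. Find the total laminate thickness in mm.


h = n * t_ply = 28 * 0.24 = 6.72 mm

6.72 mm


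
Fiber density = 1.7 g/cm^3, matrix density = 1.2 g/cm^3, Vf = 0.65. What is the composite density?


rho_c = rho_f*Vf + rho_m*(1-Vf) = 1.7*0.65 + 1.2*0.35 = 1.525 g/cm^3

1.525 g/cm^3


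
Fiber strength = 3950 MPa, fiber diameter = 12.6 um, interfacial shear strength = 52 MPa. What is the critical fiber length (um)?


Lc = sigma_f * d / (2 * tau_i) = 3950 * 12.6 / (2 * 52) = 478.6 um

478.6 um


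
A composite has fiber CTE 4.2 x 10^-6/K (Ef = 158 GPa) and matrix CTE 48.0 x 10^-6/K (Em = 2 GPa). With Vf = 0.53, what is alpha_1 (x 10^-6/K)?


E1 = Ef*Vf + Em*(1-Vf) = 84.68
alpha_1 = (alpha_f*Ef*Vf + alpha_m*Em*(1-Vf))/E1 = 4.69 x 10^-6/K

4.69 x 10^-6/K


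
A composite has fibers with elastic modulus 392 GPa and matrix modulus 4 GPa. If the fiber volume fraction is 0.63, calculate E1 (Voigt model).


E1 = Ef*Vf + Em*(1-Vf) = 392*0.63 + 4*0.37 = 248.44 GPa

248.44 GPa


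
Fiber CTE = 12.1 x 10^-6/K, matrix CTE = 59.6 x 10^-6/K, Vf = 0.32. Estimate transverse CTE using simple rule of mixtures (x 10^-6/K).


alpha_2 = alpha_f*Vf + alpha_m*(1-Vf) = 12.1*0.32 + 59.6*0.68 = 44.4 x 10^-6/K

44.4 x 10^-6/K


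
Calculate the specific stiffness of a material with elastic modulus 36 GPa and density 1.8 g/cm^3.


Specific stiffness = E/rho = 36/1.8 = 20.0 GPa/(g/cm^3)

20.0 GPa/(g/cm^3)


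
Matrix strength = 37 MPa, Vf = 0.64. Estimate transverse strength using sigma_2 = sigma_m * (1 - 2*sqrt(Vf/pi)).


factor = 1 - 2*sqrt(0.64/pi) = 0.0973
sigma_2 = 37 * 0.0973 = 3.6 MPa

3.6 MPa


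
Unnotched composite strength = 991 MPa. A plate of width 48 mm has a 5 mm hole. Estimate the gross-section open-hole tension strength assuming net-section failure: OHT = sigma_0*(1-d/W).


OHT = sigma_0*(1-d/W) = 991*(1-5/48) = 887.8 MPa

887.8 MPa


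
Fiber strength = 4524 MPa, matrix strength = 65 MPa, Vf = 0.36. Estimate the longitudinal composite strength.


sigma_1 = sigma_f*Vf + sigma_m*(1-Vf) = 4524*0.36 + 65*0.64 = 1670.2 MPa

1670.2 MPa


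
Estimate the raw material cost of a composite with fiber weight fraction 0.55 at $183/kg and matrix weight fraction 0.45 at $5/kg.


Cost = cost_f*Wf + cost_m*Wm = 183*0.55 + 5*0.45 = $102.9/kg

$102.9/kg


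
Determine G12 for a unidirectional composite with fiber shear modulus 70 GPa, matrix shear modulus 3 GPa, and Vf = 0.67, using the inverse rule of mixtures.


1/G12 = Vf/Gf + (1-Vf)/Gm = 0.67/70 + 0.33/3
G12 = 8.36 GPa

8.36 GPa


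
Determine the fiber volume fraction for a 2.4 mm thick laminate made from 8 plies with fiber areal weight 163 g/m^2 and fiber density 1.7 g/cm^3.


Vf = n * FAW / (rho_f * h * 1000) = 8 * 163 / (1.7 * 2.4 * 1000) = 0.3196

0.3196


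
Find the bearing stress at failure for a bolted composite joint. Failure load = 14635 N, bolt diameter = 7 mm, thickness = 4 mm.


sigma_br = F/(d*h) = 14635/(7*4) = 522.7 MPa

522.7 MPa


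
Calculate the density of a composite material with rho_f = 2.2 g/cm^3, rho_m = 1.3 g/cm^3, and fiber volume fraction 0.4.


rho_c = rho_f*Vf + rho_m*(1-Vf) = 2.2*0.4 + 1.3*0.6 = 1.66 g/cm^3

1.66 g/cm^3


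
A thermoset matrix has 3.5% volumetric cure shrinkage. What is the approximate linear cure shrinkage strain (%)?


Linear shrinkage ≈ vol_shrink/3 = 3.5/3 = 1.167%

1.167%


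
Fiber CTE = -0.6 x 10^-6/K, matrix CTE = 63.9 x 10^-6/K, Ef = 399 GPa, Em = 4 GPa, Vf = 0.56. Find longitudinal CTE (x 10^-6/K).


E1 = Ef*Vf + Em*(1-Vf) = 225.2
alpha_1 = (alpha_f*Ef*Vf + alpha_m*Em*(1-Vf))/E1 = -0.1 x 10^-6/K

-0.1 x 10^-6/K


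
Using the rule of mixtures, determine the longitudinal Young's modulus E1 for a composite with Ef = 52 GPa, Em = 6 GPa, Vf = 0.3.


E1 = Ef*Vf + Em*(1-Vf) = 52*0.3 + 6*0.7 = 19.8 GPa

19.8 GPa


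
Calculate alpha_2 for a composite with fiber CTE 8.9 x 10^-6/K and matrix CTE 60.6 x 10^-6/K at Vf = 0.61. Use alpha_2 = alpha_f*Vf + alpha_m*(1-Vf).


alpha_2 = alpha_f*Vf + alpha_m*(1-Vf) = 8.9*0.61 + 60.6*0.39 = 29.1 x 10^-6/K

29.1 x 10^-6/K


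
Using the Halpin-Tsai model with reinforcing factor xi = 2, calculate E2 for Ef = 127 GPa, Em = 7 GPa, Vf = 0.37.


eta = (Ef/Em - 1)/(Ef/Em + xi) = (18.1429 - 1)/(18.1429 + 2) = 0.8511
E2 = Em*(1+xi*eta*Vf)/(1-eta*Vf) = 16.65 GPa

16.65 GPa


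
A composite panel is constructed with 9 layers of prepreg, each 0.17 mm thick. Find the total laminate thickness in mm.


h = n * t_ply = 9 * 0.17 = 1.53 mm

1.53 mm


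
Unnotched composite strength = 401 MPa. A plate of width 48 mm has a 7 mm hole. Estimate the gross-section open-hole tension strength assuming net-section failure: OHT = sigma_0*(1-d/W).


OHT = sigma_0*(1-d/W) = 401*(1-7/48) = 342.5 MPa

342.5 MPa


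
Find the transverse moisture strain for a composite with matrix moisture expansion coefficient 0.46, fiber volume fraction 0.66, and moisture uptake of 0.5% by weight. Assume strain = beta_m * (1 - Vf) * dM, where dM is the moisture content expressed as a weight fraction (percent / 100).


dM = 0.5/100 = 0.005
strain = beta_m * (1-Vf) * dM = 0.46 * 0.34 * 0.005 = 0.000782

0.000782


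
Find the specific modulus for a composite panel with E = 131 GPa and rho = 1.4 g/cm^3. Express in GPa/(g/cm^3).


Specific stiffness = E/rho = 131/1.4 = 93.6 GPa/(g/cm^3)

93.6 GPa/(g/cm^3)


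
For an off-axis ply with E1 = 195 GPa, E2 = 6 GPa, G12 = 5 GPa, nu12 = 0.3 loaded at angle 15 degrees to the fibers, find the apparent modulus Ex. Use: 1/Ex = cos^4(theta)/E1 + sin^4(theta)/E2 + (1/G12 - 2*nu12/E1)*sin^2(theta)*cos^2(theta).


cos^4(15) = 0.870513, sin^4(15) = 0.004487, sin^2(15)*cos^2(15) = 0.0625
1/G12 - 2*nu12/E1 = 1/5 - 2*0.3/195 = 0.196923 GPa^-1
1/Ex = 0.870513/195 + 0.004487/6 + 0.196923*0.0625 = 0.0175197 GPa^-1
Ex = 57.08 GPa

57.08 GPa


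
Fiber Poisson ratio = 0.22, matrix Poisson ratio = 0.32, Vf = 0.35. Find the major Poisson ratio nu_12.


nu_12 = nu_f*Vf + nu_m*(1-Vf) = 0.22*0.35 + 0.32*0.65 = 0.285

0.285


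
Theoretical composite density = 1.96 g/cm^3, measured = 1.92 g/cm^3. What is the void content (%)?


Void% = (rho_theo - rho_actual)/rho_theo * 100 = (1.96 - 1.92)/1.96 * 100 = 2.04%

2.04%


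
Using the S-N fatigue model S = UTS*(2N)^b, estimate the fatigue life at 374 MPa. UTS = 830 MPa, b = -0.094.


N = 0.5 * (S/UTS)^(1/b) = 0.5 * (374/830)^(1/-0.094) = 2410.0040 cycles

2410.0040 cycles


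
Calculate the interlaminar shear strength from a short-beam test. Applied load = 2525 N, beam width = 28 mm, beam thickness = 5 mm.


ILSS = 3F/(4bh) = 3*2525/(4*28*5) = 13.53 MPa

13.53 MPa


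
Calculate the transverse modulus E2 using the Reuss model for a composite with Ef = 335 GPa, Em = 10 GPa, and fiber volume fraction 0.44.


1/E2 = Vf/Ef + (1-Vf)/Em = 0.44/335 + 0.56/10
E2 = 17.45 GPa

17.45 GPa


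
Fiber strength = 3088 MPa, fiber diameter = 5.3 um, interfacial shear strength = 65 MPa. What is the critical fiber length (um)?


Lc = sigma_f * d / (2 * tau_i) = 3088 * 5.3 / (2 * 65) = 125.9 um

125.9 um


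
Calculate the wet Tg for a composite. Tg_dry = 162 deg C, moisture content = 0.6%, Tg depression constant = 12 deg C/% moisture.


Tg_wet = Tg_dry - k*moisture = 162 - 12*0.6 = 154.8 deg C

154.8 deg C


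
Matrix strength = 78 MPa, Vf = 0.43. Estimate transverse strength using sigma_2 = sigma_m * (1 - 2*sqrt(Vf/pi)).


factor = 1 - 2*sqrt(0.43/pi) = 0.2601
sigma_2 = 78 * 0.2601 = 20.29 MPa

20.29 MPa


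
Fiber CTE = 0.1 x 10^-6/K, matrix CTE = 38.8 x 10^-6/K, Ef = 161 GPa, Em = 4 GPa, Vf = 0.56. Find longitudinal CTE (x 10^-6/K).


E1 = Ef*Vf + Em*(1-Vf) = 91.92
alpha_1 = (alpha_f*Ef*Vf + alpha_m*Em*(1-Vf))/E1 = 0.84 x 10^-6/K

0.84 x 10^-6/K


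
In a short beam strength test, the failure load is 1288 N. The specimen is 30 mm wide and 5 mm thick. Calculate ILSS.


ILSS = 3F/(4bh) = 3*1288/(4*30*5) = 6.44 MPa

6.44 MPa


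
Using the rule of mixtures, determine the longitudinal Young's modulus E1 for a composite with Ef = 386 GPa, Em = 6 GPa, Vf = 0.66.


E1 = Ef*Vf + Em*(1-Vf) = 386*0.66 + 6*0.34 = 256.8 GPa

256.8 GPa


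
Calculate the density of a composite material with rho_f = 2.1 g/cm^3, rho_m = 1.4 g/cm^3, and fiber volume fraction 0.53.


rho_c = rho_f*Vf + rho_m*(1-Vf) = 2.1*0.53 + 1.4*0.47 = 1.771 g/cm^3

1.771 g/cm^3


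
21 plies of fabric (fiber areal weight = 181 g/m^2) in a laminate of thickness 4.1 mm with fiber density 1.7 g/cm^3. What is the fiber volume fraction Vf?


Vf = n * FAW / (rho_f * h * 1000) = 21 * 181 / (1.7 * 4.1 * 1000) = 0.5453

0.5453


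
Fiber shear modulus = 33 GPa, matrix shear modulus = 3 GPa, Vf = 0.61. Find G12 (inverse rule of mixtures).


1/G12 = Vf/Gf + (1-Vf)/Gm = 0.61/33 + 0.39/3
G12 = 6.73 GPa

6.73 GPa


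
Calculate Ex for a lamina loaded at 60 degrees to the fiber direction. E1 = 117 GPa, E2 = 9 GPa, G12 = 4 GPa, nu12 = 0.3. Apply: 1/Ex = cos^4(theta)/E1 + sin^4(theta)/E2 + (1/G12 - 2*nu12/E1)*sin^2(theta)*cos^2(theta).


cos^4(60) = 0.0625, sin^4(60) = 0.5625, sin^2(60)*cos^2(60) = 0.1875
1/G12 - 2*nu12/E1 = 1/4 - 2*0.3/117 = 0.244872 GPa^-1
1/Ex = 0.0625/117 + 0.5625/9 + 0.244872*0.1875 = 0.1089477 GPa^-1
Ex = 9.18 GPa

9.18 GPa


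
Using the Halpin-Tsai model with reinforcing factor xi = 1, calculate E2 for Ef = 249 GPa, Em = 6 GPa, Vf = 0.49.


eta = (Ef/Em - 1)/(Ef/Em + xi) = (41.5 - 1)/(41.5 + 1) = 0.9529
E2 = Em*(1+xi*eta*Vf)/(1-eta*Vf) = 16.51 GPa

16.51 GPa


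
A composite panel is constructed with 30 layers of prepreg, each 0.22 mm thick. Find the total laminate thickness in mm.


h = n * t_ply = 30 * 0.22 = 6.6 mm

6.6 mm


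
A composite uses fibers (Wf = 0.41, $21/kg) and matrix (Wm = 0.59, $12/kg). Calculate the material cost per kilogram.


Cost = cost_f*Wf + cost_m*Wm = 21*0.41 + 12*0.59 = $15.69/kg

$15.69/kg


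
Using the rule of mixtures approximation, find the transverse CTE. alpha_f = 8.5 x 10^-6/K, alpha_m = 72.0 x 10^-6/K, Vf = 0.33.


alpha_2 = alpha_f*Vf + alpha_m*(1-Vf) = 8.5*0.33 + 72.0*0.67 = 51.0 x 10^-6/K

51.0 x 10^-6/K


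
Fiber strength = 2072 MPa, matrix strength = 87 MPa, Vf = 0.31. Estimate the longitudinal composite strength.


sigma_1 = sigma_f*Vf + sigma_m*(1-Vf) = 2072*0.31 + 87*0.69 = 702.4 MPa

702.4 MPa


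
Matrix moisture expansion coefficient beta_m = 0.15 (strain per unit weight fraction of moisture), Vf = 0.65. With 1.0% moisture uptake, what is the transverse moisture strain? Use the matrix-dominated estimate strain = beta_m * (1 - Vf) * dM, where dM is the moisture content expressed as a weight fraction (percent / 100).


dM = 1.0/100 = 0.01
strain = beta_m * (1-Vf) * dM = 0.15 * 0.35 * 0.01 = 0.000525

0.000525


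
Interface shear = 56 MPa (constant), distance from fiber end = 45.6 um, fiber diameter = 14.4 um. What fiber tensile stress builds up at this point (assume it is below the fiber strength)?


Force balance: sigma_f * (pi*d^2/4) = tau * (pi*d) * x  ->  sigma_f = 4 * tau * x / d
sigma_f = 4 * 56 * 45.6 / 14.4 = 709.3 MPa

709.3 MPa


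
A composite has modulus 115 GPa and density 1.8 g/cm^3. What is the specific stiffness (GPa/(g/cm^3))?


Specific stiffness = E/rho = 115/1.8 = 63.9 GPa/(g/cm^3)

63.9 GPa/(g/cm^3)


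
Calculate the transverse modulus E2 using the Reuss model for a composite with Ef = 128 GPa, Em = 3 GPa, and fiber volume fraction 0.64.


1/E2 = Vf/Ef + (1-Vf)/Em = 0.64/128 + 0.36/3
E2 = 8.0 GPa

8.0 GPa


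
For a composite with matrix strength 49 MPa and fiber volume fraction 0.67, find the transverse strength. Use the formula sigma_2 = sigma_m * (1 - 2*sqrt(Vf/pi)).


factor = 1 - 2*sqrt(0.67/pi) = 0.0764
sigma_2 = 49 * 0.0764 = 3.74 MPa

3.74 MPa


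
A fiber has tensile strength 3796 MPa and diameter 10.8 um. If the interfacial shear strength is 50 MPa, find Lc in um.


Lc = sigma_f * d / (2 * tau_i) = 3796 * 10.8 / (2 * 50) = 410.0 um

410.0 um


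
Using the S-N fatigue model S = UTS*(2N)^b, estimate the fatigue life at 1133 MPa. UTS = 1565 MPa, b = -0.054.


N = 0.5 * (S/UTS)^(1/b) = 0.5 * (1133/1565)^(1/-0.054) = 198.0751 cycles

198.0751 cycles


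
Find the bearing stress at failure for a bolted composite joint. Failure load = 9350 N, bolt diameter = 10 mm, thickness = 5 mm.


sigma_br = F/(d*h) = 9350/(10*5) = 187.0 MPa

187.0 MPa


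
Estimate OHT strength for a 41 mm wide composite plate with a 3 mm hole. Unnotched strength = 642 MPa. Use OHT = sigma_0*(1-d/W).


OHT = sigma_0*(1-d/W) = 642*(1-3/41) = 595.0 MPa

595.0 MPa


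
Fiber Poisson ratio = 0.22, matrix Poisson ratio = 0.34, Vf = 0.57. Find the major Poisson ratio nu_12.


nu_12 = nu_f*Vf + nu_m*(1-Vf) = 0.22*0.57 + 0.34*0.43 = 0.2716

0.2716


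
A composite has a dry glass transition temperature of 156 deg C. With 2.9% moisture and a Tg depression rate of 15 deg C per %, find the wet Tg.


Tg_wet = Tg_dry - k*moisture = 156 - 15*2.9 = 112.5 deg C

112.5 deg C


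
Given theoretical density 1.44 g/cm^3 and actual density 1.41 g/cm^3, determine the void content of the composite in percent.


Void% = (rho_theo - rho_actual)/rho_theo * 100 = (1.44 - 1.41)/1.44 * 100 = 2.08%

2.08%


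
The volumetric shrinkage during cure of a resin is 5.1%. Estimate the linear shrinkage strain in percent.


Linear shrinkage ≈ vol_shrink/3 = 5.1/3 = 1.7%

1.7%


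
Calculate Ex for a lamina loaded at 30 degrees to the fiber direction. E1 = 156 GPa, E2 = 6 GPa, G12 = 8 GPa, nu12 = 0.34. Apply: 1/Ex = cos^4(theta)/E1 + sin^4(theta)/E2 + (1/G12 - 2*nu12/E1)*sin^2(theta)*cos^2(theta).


cos^4(30) = 0.5625, sin^4(30) = 0.0625, sin^2(30)*cos^2(30) = 0.1875
1/G12 - 2*nu12/E1 = 1/8 - 2*0.34/156 = 0.120641 GPa^-1
1/Ex = 0.5625/156 + 0.0625/6 + 0.120641*0.1875 = 0.0366426 GPa^-1
Ex = 27.29 GPa

27.29 GPa


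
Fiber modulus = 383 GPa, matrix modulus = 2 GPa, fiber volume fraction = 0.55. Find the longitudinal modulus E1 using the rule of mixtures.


E1 = Ef*Vf + Em*(1-Vf) = 383*0.55 + 2*0.45 = 211.55 GPa

211.55 GPa


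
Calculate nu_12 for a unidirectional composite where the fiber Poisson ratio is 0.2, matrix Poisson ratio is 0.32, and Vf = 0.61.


nu_12 = nu_f*Vf + nu_m*(1-Vf) = 0.2*0.61 + 0.32*0.39 = 0.2468

0.2468


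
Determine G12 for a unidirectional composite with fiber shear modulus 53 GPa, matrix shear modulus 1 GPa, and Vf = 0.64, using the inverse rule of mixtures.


1/G12 = Vf/Gf + (1-Vf)/Gm = 0.64/53 + 0.36/1
G12 = 2.69 GPa

2.69 GPa


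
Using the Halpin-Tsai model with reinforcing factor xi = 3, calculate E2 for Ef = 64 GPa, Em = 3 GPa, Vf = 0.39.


eta = (Ef/Em - 1)/(Ef/Em + xi) = (21.3333 - 1)/(21.3333 + 3) = 0.8356
E2 = Em*(1+xi*eta*Vf)/(1-eta*Vf) = 8.8 GPa

8.8 GPa


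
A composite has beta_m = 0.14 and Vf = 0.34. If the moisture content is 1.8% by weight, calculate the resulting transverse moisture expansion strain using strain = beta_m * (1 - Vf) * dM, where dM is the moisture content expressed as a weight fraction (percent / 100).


dM = 1.8/100 = 0.018
strain = beta_m * (1-Vf) * dM = 0.14 * 0.66 * 0.018 = 0.0016632

0.0016632


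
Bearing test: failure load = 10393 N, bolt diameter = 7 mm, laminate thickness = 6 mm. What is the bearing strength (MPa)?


sigma_br = F/(d*h) = 10393/(7*6) = 247.5 MPa

247.5 MPa


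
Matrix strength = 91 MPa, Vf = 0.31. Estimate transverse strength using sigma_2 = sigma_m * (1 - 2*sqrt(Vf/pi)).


factor = 1 - 2*sqrt(0.31/pi) = 0.3717
sigma_2 = 91 * 0.3717 = 33.83 MPa

33.83 MPa


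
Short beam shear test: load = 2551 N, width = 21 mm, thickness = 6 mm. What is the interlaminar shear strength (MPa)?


ILSS = 3F/(4bh) = 3*2551/(4*21*6) = 15.18 MPa

15.18 MPa


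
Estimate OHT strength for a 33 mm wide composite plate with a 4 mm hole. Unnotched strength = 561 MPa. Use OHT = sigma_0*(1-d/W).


OHT = sigma_0*(1-d/W) = 561*(1-4/33) = 493.0 MPa

493.0 MPa


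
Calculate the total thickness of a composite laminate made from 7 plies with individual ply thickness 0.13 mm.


h = n * t_ply = 7 * 0.13 = 0.91 mm

0.91 mm


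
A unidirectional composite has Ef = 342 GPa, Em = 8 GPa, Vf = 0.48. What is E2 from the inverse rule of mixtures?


1/E2 = Vf/Ef + (1-Vf)/Em = 0.48/342 + 0.52/8
E2 = 15.06 GPa

15.06 GPa


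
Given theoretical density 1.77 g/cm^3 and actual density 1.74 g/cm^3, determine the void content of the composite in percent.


Void% = (rho_theo - rho_actual)/rho_theo * 100 = (1.77 - 1.74)/1.77 * 100 = 1.69%

1.69%


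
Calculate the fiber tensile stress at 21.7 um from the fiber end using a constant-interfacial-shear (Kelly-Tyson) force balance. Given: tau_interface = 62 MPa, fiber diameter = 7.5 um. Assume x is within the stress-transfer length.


Force balance: sigma_f * (pi*d^2/4) = tau * (pi*d) * x  ->  sigma_f = 4 * tau * x / d
sigma_f = 4 * 62 * 21.7 / 7.5 = 717.5 MPa

717.5 MPa


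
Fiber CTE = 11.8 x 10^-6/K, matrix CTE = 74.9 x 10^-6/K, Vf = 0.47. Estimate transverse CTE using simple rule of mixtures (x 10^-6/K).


alpha_2 = alpha_f*Vf + alpha_m*(1-Vf) = 11.8*0.47 + 74.9*0.53 = 45.2 x 10^-6/K

45.2 x 10^-6/K


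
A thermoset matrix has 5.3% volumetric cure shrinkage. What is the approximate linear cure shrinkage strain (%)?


Linear shrinkage ≈ vol_shrink/3 = 5.3/3 = 1.767%

1.767%
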